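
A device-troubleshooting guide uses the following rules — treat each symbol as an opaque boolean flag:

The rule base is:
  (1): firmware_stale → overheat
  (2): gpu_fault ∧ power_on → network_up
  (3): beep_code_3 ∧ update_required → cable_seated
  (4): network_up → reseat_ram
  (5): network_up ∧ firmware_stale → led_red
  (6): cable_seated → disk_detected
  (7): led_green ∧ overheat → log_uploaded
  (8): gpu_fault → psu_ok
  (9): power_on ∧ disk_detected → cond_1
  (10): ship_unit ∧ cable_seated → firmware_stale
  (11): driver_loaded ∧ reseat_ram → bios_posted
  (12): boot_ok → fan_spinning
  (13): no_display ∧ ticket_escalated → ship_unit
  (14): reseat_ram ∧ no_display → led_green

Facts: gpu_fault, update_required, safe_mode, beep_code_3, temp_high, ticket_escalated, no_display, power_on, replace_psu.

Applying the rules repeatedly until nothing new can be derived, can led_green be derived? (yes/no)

yes

Round 1 — (2), (3), (8), (13), derive network_up, cable_seated, psu_ok, ship_unit.
Round 2 — (4), (6), (10), derive reseat_ram, disk_detected, firmware_stale.
Round 3 — (1), (5), (9), (14), derive overheat, led_red, cond_1, led_green.
Round 4 — (7), derive log_uploaded.
led_green appears in round 3, so it is derivable.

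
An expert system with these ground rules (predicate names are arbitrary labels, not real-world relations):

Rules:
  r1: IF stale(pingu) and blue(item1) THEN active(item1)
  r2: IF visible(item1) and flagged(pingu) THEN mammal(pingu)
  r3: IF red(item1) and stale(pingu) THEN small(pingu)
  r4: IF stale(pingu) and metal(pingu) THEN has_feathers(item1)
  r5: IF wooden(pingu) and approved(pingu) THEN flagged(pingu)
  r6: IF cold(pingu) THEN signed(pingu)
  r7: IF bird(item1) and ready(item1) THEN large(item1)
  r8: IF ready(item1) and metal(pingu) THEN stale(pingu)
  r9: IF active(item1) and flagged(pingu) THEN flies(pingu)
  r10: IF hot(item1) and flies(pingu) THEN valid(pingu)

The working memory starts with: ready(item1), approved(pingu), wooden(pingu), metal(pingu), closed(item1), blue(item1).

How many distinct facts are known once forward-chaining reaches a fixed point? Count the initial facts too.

11

Round 1 — r5, r8, derive flagged(pingu), stale(pingu).
Round 2 — r1, r4, derive active(item1), has_feathers(item1).
Round 3 — r9, derive flies(pingu).
Closure: {active(item1), approved(pingu), blue(item1), closed(item1), flagged(pingu), flies(pingu), has_feathers(item1), metal(pingu), ready(item1), stale(pingu), wooden(pingu)} — 11 facts.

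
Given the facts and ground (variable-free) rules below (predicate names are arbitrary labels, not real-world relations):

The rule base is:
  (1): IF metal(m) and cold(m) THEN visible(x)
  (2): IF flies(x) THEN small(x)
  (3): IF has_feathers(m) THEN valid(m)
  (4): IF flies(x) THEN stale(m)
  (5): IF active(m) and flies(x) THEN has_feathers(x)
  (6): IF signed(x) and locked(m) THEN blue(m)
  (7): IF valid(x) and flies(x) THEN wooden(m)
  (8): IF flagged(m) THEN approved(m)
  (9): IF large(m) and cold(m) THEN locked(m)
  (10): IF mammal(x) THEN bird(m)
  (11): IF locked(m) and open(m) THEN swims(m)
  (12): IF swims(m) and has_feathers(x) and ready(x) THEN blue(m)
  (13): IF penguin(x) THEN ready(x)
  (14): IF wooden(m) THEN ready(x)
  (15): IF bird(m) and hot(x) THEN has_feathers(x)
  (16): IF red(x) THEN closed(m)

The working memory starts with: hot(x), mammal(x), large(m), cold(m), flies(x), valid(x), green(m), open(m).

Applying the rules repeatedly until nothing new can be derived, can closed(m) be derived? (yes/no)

[1] (2) [IF flies(x) THEN small(x)]; (4) [IF flies(x) THEN stale(m)]; (7) [IF valid(x) and flies(x) THEN wooden(m)]; (9) [IF large(m) and cold(m) THEN locked(m)]; (10) [IF mammal(x) THEN bird(m)]. ⇒ new: small(x), stale(m), wooden(m), locked(m), bird(m).
[2] (11) [IF locked(m) and open(m) THEN swims(m)]; (14) [IF wooden(m) THEN ready(x)]; (15) [IF bird(m) and hot(x) THEN has_feathers(x)]. ⇒ new: swims(m), ready(x), has_feathers(x).
[3] (12) [IF swims(m) and has_feathers(x) and ready(x) THEN blue(m)]. ⇒ new: blue(m).
Fixed point reached. closed(m) is concluded only by (16); (16) needs red(x) (never derived).

no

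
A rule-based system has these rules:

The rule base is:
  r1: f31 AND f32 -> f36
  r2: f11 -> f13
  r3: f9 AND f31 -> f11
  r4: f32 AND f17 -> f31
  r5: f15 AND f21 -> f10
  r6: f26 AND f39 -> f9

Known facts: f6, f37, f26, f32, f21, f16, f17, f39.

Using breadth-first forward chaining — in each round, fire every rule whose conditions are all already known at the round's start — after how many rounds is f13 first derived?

3

Round 1: r4 [f32 AND f17 -> f31]; r6 [f26 AND f39 -> f9]. New: f31, f9.
Round 2: r1 [f31 AND f32 -> f36]; r3 [f9 AND f31 -> f11]. New: f36, f11.
Round 3: r2 [f11 -> f13]. New: f13.
f13 first appears in round 3.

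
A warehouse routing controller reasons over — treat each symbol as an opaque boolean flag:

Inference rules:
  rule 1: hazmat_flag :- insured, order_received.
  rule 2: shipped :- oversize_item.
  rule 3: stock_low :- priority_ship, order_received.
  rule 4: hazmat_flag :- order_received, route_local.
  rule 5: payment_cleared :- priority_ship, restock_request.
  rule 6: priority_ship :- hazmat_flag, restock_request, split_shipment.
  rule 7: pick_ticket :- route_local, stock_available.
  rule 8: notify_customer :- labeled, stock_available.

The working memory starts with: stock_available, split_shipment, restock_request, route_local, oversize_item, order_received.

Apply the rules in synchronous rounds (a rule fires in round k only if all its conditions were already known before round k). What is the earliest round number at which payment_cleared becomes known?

Round 1 — rule 2, rule 4, rule 7, derive shipped, hazmat_flag, pick_ticket.
Round 2 — rule 6, derive priority_ship.
Round 3 — rule 3, rule 5, derive stock_low, payment_cleared.
payment_cleared first appears in round 3.

3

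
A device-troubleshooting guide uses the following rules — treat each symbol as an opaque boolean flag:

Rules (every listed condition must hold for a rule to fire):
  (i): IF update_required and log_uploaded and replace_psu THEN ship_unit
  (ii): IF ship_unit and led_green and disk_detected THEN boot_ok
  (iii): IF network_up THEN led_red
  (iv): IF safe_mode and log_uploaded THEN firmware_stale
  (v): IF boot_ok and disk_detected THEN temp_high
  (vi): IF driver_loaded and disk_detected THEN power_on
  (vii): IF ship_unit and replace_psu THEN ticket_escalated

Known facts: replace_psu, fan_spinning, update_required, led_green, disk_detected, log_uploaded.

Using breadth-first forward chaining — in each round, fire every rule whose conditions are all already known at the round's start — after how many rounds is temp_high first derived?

Round 1 — (i), derive ship_unit.
Round 2 — (ii), (vii), derive boot_ok, ticket_escalated.
Round 3 — (v), derive temp_high.
temp_high first appears in round 3.

3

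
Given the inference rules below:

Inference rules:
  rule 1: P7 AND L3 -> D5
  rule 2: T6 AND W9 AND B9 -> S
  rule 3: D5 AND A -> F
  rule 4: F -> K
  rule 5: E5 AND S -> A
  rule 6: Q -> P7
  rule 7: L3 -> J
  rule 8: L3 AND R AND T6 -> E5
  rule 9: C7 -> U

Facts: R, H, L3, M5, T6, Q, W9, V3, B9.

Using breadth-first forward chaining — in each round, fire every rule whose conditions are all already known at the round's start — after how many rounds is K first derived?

Round 1: rule 2 [T6 AND W9 AND B9 -> S]; rule 6 [Q -> P7]; rule 7 [L3 -> J]; rule 8 [L3 AND R AND T6 -> E5]. New: S, P7, J, E5.
Round 2: rule 1 [P7 AND L3 -> D5]; rule 5 [E5 AND S -> A]. New: D5, A.
Round 3: rule 3 [D5 AND A -> F]. New: F.
Round 4: rule 4 [F -> K]. New: K.
K first appears in round 4.

4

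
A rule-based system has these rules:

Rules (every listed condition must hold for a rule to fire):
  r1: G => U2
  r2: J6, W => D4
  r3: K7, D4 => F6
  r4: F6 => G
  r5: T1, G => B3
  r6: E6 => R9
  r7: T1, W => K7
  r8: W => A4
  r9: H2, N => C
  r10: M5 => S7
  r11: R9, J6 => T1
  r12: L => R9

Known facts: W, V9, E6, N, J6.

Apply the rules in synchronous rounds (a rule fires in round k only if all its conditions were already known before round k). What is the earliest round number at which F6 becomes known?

Round 1 — r2, r6, r8, derive D4, R9, A4.
Round 2 — r11, derive T1.
Round 3 — r7, derive K7.
Round 4 — r3, derive F6.
F6 first appears in round 4.

4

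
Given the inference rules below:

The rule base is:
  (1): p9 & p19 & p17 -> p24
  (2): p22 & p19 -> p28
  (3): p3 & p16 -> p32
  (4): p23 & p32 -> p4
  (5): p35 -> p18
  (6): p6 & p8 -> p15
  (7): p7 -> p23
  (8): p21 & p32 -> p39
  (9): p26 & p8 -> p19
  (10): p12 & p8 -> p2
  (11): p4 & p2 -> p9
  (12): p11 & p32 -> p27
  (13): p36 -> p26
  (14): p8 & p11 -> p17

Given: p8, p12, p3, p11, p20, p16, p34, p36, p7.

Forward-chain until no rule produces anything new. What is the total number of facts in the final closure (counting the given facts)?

19

Round 1: (3) [p3 & p16 -> p32]; (7) [p7 -> p23]; (10) [p12 & p8 -> p2]; (13) [p36 -> p26]; (14) [p8 & p11 -> p17]. New: p32, p23, p2, p26, p17.
Round 2: (4) [p23 & p32 -> p4]; (9) [p26 & p8 -> p19]; (12) [p11 & p32 -> p27]. New: p4, p19, p27.
Round 3: (11) [p4 & p2 -> p9]. New: p9.
Round 4: (1) [p9 & p19 & p17 -> p24]. New: p24.
Closure: {p11, p12, p16, p17, p19, p2, p20, p23, p24, p26, p27, p3, p32, p34, p36, p4, p7, p8, p9} — 19 facts.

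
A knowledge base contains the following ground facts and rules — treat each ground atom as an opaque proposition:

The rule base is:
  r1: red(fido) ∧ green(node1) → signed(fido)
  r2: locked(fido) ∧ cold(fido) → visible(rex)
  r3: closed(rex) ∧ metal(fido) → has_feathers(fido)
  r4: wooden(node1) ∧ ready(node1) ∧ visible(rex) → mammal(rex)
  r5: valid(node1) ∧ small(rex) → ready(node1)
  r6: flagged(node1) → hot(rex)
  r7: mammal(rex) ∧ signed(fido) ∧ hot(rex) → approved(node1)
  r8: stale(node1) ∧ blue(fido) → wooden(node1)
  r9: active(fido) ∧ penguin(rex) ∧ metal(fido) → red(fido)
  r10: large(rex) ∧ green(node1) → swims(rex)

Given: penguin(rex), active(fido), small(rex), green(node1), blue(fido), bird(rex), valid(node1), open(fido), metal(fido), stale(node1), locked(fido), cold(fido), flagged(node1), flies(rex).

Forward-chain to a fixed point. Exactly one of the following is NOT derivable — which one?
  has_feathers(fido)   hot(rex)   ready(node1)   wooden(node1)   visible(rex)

Round 1 fires r2, r5, r6, r8, r9, giving visible(rex), ready(node1), hot(rex), wooden(node1), red(fido).
Round 2 fires r1, r4, giving signed(fido), mammal(rex).
Round 3 fires r7, giving approved(node1).
Derived: visible(rex) (round 1), wooden(node1) (round 1), hot(rex) (round 1), ready(node1) (round 1). has_feathers(fido) never appears in any round.

has_feathers(fido)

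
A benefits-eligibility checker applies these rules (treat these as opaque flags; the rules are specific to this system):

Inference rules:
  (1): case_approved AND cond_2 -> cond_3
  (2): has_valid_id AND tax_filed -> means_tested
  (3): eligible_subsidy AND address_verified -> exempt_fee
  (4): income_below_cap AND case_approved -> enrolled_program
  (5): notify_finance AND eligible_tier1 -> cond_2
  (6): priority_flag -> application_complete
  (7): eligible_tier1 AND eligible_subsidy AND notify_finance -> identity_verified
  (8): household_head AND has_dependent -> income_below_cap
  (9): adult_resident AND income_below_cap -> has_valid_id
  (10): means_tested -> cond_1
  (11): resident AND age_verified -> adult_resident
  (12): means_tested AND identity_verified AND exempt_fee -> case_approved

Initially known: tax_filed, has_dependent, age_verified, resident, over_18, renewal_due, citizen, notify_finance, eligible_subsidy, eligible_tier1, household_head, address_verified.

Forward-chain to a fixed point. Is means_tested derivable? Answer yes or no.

yes

Round 1 — (3), (5), (7), (8), (11), derive exempt_fee, cond_2, identity_verified, income_below_cap, adult_resident.
Round 2 — (9), derive has_valid_id.
Round 3 — (2), derive means_tested.
Round 4 — (10), (12), derive cond_1, case_approved.
Round 5 — (1), (4), derive cond_3, enrolled_program.
means_tested appears in round 3, so it is derivable.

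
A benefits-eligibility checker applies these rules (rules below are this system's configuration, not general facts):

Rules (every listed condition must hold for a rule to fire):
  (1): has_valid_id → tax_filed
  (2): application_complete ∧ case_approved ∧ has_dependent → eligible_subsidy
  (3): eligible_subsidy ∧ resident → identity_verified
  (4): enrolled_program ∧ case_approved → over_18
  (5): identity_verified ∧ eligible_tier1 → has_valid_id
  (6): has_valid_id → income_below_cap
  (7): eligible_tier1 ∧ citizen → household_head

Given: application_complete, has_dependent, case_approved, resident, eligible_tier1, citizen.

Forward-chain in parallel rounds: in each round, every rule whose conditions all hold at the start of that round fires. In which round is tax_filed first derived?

Round 1 — (2), (7), derive eligible_subsidy, household_head.
Round 2 — (3), derive identity_verified.
Round 3 — (5), derive has_valid_id.
Round 4 — (1), (6), derive tax_filed, income_below_cap.
tax_filed first appears in round 4.

4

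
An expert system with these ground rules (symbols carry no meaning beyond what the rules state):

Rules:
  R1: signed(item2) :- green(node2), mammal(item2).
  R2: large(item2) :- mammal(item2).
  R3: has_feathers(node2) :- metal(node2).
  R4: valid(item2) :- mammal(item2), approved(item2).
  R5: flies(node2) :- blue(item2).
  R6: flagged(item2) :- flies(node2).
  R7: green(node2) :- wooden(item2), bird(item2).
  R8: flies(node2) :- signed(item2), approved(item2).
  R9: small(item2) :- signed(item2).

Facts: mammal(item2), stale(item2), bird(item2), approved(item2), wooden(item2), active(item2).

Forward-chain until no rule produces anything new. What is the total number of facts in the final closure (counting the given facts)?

Round 1 — R2, R4, R7, derive large(item2), valid(item2), green(node2).
Round 2 — R1, derive signed(item2).
Round 3 — R8, R9, derive flies(node2), small(item2).
Round 4 — R6, derive flagged(item2).
Closure: {active(item2), approved(item2), bird(item2), flagged(item2), flies(node2), green(node2), large(item2), mammal(item2), signed(item2), small(item2), stale(item2), valid(item2), wooden(item2)} — 13 facts.

13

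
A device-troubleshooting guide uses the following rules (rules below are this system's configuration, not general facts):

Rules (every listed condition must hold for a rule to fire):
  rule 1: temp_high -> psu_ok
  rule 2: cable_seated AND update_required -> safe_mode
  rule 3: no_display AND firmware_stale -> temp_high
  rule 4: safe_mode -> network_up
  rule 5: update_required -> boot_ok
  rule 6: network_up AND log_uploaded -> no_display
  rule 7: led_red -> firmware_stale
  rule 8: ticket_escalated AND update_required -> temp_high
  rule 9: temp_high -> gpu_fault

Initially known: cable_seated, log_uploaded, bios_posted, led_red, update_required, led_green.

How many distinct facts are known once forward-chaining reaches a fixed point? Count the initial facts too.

14

Round 1 fires rule 2, rule 5, rule 7, giving safe_mode, boot_ok, firmware_stale.
Round 2 fires rule 4, giving network_up.
Round 3 fires rule 6, giving no_display.
Round 4 fires rule 3, giving temp_high.
Round 5 fires rule 1, rule 9, giving psu_ok, gpu_fault.
Closure: {bios_posted, boot_ok, cable_seated, firmware_stale, gpu_fault, led_green, led_red, log_uploaded, network_up, no_display, psu_ok, safe_mode, temp_high, update_required} — 14 facts.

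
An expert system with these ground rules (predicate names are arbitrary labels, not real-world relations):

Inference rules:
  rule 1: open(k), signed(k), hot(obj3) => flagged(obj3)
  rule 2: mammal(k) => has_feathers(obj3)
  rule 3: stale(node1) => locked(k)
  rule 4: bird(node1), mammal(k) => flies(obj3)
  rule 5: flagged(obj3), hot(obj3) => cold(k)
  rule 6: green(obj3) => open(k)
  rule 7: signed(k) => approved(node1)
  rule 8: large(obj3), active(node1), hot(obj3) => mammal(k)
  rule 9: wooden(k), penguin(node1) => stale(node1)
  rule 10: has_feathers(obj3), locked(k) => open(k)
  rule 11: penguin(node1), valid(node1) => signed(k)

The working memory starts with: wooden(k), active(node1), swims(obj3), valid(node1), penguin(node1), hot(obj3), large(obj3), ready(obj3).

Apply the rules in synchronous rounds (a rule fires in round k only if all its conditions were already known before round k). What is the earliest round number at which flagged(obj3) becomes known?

4

Round 1: rule 8 [large(obj3), active(node1), hot(obj3) => mammal(k)]; rule 9 [wooden(k), penguin(node1) => stale(node1)]; rule 11 [penguin(node1), valid(node1) => signed(k)]. Adds mammal(k), stale(node1), signed(k).
Round 2: rule 2 [mammal(k) => has_feathers(obj3)]; rule 3 [stale(node1) => locked(k)]; rule 7 [signed(k) => approved(node1)]. Adds has_feathers(obj3), locked(k), approved(node1).
Round 3: rule 10 [has_feathers(obj3), locked(k) => open(k)]. Adds open(k).
Round 4: rule 1 [open(k), signed(k), hot(obj3) => flagged(obj3)]. Adds flagged(obj3).
flagged(obj3) first appears in round 4.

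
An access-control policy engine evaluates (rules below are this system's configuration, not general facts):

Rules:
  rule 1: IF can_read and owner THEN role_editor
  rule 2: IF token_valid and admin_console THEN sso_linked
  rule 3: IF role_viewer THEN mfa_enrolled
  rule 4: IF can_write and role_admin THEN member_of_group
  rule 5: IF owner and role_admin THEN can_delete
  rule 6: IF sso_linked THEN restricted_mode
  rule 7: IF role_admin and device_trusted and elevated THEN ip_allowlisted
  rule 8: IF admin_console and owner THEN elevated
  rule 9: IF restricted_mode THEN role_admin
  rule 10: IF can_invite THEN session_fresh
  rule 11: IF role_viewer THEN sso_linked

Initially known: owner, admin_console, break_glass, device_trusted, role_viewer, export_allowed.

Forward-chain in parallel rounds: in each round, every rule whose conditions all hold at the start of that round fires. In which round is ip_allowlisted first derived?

4

Round 1: rule 3 [IF role_viewer THEN mfa_enrolled]; rule 8 [IF admin_console and owner THEN elevated]; rule 11 [IF role_viewer THEN sso_linked]. New: mfa_enrolled, elevated, sso_linked.
Round 2: rule 6 [IF sso_linked THEN restricted_mode]. New: restricted_mode.
Round 3: rule 9 [IF restricted_mode THEN role_admin]. New: role_admin.
Round 4: rule 5 [IF owner and role_admin THEN can_delete]; rule 7 [IF role_admin and device_trusted and elevated THEN ip_allowlisted]. New: can_delete, ip_allowlisted.
ip_allowlisted first appears in round 4.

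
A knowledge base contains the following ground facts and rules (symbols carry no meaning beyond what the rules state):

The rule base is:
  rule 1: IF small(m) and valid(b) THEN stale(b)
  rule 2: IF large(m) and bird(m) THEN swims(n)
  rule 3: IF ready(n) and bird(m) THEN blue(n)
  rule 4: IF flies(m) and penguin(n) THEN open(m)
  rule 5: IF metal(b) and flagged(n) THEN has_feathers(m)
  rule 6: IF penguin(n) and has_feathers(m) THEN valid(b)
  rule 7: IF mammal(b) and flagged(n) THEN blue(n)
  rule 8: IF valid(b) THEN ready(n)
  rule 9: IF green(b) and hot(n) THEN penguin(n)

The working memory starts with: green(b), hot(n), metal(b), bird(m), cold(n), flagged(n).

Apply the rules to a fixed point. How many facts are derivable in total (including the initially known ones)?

11

Round 1: rule 5 [IF metal(b) and flagged(n) THEN has_feathers(m)]; rule 9 [IF green(b) and hot(n) THEN penguin(n)]. Adds has_feathers(m), penguin(n).
Round 2: rule 6 [IF penguin(n) and has_feathers(m) THEN valid(b)]. Adds valid(b).
Round 3: rule 8 [IF valid(b) THEN ready(n)]. Adds ready(n).
Round 4: rule 3 [IF ready(n) and bird(m) THEN blue(n)]. Adds blue(n).
Closure: {bird(m), blue(n), cold(n), flagged(n), green(b), has_feathers(m), hot(n), metal(b), penguin(n), ready(n), valid(b)} — 11 facts.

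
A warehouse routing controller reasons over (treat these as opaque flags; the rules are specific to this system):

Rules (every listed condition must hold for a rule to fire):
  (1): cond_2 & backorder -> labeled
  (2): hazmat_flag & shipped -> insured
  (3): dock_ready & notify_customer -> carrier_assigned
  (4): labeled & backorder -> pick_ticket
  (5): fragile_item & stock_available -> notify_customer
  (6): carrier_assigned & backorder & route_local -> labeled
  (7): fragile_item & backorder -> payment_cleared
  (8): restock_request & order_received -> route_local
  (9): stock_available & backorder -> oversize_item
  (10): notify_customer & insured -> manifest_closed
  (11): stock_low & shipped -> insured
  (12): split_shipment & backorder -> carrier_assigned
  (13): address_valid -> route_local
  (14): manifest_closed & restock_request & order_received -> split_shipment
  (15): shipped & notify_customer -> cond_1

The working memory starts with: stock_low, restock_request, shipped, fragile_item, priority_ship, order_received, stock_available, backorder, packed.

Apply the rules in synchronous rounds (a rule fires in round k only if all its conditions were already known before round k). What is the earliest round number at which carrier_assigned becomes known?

4

Round 1: (5) [fragile_item & stock_available -> notify_customer]; (7) [fragile_item & backorder -> payment_cleared]; (8) [restock_request & order_received -> route_local]; (9) [stock_available & backorder -> oversize_item]; (11) [stock_low & shipped -> insured]. Adds notify_customer, payment_cleared, route_local, oversize_item, insured.
Round 2: (10) [notify_customer & insured -> manifest_closed]; (15) [shipped & notify_customer -> cond_1]. Adds manifest_closed, cond_1.
Round 3: (14) [manifest_closed & restock_request & order_received -> split_shipment]. Adds split_shipment.
Round 4: (12) [split_shipment & backorder -> carrier_assigned]. Adds carrier_assigned.
carrier_assigned first appears in round 4.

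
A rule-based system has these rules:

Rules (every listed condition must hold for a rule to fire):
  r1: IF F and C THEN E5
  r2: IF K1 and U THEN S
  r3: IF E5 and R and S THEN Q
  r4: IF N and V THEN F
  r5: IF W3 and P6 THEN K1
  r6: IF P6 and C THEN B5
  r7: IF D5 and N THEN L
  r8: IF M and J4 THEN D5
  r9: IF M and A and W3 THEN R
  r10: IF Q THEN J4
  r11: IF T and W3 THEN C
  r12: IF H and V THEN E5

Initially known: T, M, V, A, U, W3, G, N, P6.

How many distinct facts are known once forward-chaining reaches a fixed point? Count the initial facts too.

[1] r4 [IF N and V THEN F]; r5 [IF W3 and P6 THEN K1]; r9 [IF M and A and W3 THEN R]; r11 [IF T and W3 THEN C]. ⇒ new: F, K1, R, C.
[2] r1 [IF F and C THEN E5]; r2 [IF K1 and U THEN S]; r6 [IF P6 and C THEN B5]. ⇒ new: E5, S, B5.
[3] r3 [IF E5 and R and S THEN Q]. ⇒ new: Q.
[4] r10 [IF Q THEN J4]. ⇒ new: J4.
[5] r8 [IF M and J4 THEN D5]. ⇒ new: D5.
[6] r7 [IF D5 and N THEN L]. ⇒ new: L.
Closure: {A, B5, C, D5, E5, F, G, J4, K1, L, M, N, P6, Q, R, S, T, U, V, W3} — 20 facts.

20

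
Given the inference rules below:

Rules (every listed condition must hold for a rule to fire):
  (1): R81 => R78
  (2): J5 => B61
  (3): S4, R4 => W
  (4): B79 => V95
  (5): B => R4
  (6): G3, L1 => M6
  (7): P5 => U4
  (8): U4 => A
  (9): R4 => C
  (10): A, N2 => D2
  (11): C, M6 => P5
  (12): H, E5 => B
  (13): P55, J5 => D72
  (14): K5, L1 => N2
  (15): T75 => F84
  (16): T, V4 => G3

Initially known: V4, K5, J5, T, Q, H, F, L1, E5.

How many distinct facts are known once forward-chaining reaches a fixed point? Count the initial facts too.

Round 1: (2) [J5 => B61]; (12) [H, E5 => B]; (14) [K5, L1 => N2]; (16) [T, V4 => G3]. Adds B61, B, N2, G3.
Round 2: (5) [B => R4]; (6) [G3, L1 => M6]. Adds R4, M6.
Round 3: (9) [R4 => C]. Adds C.
Round 4: (11) [C, M6 => P5]. Adds P5.
Round 5: (7) [P5 => U4]. Adds U4.
Round 6: (8) [U4 => A]. Adds A.
Round 7: (10) [A, N2 => D2]. Adds D2.
Closure: {A, B, B61, C, D2, E5, F, G3, H, J5, K5, L1, M6, N2, P5, Q, R4, T, U4, V4} — 20 facts.

20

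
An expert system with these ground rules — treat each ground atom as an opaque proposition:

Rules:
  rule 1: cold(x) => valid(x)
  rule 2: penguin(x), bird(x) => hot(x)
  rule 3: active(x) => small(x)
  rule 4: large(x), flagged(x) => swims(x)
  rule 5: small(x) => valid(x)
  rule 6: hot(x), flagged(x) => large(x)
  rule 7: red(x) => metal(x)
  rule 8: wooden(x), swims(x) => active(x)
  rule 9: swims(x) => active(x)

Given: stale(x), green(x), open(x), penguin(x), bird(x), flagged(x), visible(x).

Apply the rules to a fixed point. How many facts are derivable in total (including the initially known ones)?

13

Round 1: rule 2 [penguin(x), bird(x) => hot(x)]. Adds hot(x).
Round 2: rule 6 [hot(x), flagged(x) => large(x)]. Adds large(x).
Round 3: rule 4 [large(x), flagged(x) => swims(x)]. Adds swims(x).
Round 4: rule 9 [swims(x) => active(x)]. Adds active(x).
Round 5: rule 3 [active(x) => small(x)]. Adds small(x).
Round 6: rule 5 [small(x) => valid(x)]. Adds valid(x).
Closure: {active(x), bird(x), flagged(x), green(x), hot(x), large(x), open(x), penguin(x), small(x), stale(x), swims(x), valid(x), visible(x)} — 13 facts.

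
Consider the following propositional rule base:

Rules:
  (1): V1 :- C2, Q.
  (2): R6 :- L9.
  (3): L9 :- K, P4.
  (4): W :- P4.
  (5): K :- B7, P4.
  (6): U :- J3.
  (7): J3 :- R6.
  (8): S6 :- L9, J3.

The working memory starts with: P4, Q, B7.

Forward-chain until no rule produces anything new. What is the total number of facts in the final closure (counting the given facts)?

10

Round 1 fires (4), (5), giving W, K.
Round 2 fires (3), giving L9.
Round 3 fires (2), giving R6.
Round 4 fires (7), giving J3.
Round 5 fires (6), (8), giving U, S6.
Closure: {B7, J3, K, L9, P4, Q, R6, S6, U, W} — 10 facts.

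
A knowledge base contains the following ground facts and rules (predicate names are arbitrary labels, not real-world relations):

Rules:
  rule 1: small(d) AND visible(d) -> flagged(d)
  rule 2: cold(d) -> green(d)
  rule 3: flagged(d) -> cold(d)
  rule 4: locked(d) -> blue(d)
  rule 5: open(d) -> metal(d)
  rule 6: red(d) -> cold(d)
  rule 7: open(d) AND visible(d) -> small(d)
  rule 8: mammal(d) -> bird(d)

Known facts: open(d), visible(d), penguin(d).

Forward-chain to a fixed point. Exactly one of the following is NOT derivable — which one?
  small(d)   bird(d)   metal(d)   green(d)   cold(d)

Round 1: rule 5 [open(d) -> metal(d)]; rule 7 [open(d) AND visible(d) -> small(d)]. Adds metal(d), small(d).
Round 2: rule 1 [small(d) AND visible(d) -> flagged(d)]. Adds flagged(d).
Round 3: rule 3 [flagged(d) -> cold(d)]. Adds cold(d).
Round 4: rule 2 [cold(d) -> green(d)]. Adds green(d).
Derived: cold(d) (round 3), metal(d) (round 1), small(d) (round 1), green(d) (round 4). bird(d) never appears in any round.

bird(d)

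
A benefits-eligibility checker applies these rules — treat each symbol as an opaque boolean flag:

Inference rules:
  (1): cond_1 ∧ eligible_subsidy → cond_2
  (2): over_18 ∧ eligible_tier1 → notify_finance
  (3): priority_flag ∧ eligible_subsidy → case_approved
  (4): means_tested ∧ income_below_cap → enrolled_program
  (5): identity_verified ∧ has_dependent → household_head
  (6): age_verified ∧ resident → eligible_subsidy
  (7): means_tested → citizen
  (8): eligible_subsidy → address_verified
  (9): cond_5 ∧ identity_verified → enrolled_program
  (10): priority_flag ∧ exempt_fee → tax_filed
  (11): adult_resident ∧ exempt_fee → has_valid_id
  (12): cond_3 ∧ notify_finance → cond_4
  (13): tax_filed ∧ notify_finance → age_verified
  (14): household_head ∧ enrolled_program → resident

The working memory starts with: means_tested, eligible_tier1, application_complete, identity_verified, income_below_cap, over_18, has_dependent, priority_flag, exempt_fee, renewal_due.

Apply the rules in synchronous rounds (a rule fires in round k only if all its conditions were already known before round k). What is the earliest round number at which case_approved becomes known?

Round 1 fires (2), (4), (5), (7), (10), giving notify_finance, enrolled_program, household_head, citizen, tax_filed.
Round 2 fires (13), (14), giving age_verified, resident.
Round 3 fires (6), giving eligible_subsidy.
Round 4 fires (3), (8), giving case_approved, address_verified.
case_approved first appears in round 4.

4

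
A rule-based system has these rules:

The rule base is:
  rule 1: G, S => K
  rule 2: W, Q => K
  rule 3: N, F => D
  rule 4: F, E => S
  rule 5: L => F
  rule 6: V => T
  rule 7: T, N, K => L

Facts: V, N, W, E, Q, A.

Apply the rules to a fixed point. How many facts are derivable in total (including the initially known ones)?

12

Round 1 fires rule 2, rule 6, giving K, T.
Round 2 fires rule 7, giving L.
Round 3 fires rule 5, giving F.
Round 4 fires rule 3, rule 4, giving D, S.
Closure: {A, D, E, F, K, L, N, Q, S, T, V, W} — 12 facts.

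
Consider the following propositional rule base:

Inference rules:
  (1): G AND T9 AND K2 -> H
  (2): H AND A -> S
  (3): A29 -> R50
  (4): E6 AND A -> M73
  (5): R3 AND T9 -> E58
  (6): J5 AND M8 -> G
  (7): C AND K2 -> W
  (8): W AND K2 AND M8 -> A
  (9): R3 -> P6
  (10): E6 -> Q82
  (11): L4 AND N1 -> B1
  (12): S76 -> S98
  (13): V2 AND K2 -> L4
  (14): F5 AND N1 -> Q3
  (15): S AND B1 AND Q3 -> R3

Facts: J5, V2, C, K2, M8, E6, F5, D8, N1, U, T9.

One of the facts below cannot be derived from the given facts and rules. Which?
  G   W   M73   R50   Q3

R50

Round 1 — (6), (7), (10), (13), (14), derive G, W, Q82, L4, Q3.
Round 2 — (1), (8), (11), derive H, A, B1.
Round 3 — (2), (4), derive S, M73.
Round 4 — (15), derive R3.
Round 5 — (5), (9), derive E58, P6.
Derived: Q3 (round 1), M73 (round 3), W (round 1), G (round 1). R50 never appears in any round.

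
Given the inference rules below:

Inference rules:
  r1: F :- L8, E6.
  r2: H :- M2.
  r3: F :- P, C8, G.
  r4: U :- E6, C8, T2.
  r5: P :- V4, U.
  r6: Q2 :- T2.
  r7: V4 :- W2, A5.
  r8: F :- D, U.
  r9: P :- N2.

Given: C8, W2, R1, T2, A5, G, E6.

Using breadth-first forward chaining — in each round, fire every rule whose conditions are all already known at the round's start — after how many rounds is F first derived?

Round 1 fires r4, r6, r7, giving U, Q2, V4.
Round 2 fires r5, giving P.
Round 3 fires r3, giving F.
F first appears in round 3.

3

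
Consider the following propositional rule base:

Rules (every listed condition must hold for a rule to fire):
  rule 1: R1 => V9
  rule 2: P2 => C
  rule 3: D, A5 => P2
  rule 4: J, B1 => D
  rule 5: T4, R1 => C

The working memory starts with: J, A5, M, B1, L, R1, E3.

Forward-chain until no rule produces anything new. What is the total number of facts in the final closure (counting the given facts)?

Round 1: rule 1 [R1 => V9]; rule 4 [J, B1 => D]. Adds V9, D.
Round 2: rule 3 [D, A5 => P2]. Adds P2.
Round 3: rule 2 [P2 => C]. Adds C.
Closure: {A5, B1, C, D, E3, J, L, M, P2, R1, V9} — 11 facts.

11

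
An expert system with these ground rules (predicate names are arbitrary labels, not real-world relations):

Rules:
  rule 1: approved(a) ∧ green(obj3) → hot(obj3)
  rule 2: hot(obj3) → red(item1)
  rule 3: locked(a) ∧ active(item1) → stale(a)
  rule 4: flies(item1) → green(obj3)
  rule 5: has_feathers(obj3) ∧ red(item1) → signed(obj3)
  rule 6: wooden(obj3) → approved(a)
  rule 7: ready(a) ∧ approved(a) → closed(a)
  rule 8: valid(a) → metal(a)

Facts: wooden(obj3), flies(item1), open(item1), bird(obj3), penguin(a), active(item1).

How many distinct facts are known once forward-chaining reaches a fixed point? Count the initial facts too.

10

Round 1: rule 4 [flies(item1) → green(obj3)]; rule 6 [wooden(obj3) → approved(a)]. New: green(obj3), approved(a).
Round 2: rule 1 [approved(a) ∧ green(obj3) → hot(obj3)]. New: hot(obj3).
Round 3: rule 2 [hot(obj3) → red(item1)]. New: red(item1).
Closure: {active(item1), approved(a), bird(obj3), flies(item1), green(obj3), hot(obj3), open(item1), penguin(a), red(item1), wooden(obj3)} — 10 facts.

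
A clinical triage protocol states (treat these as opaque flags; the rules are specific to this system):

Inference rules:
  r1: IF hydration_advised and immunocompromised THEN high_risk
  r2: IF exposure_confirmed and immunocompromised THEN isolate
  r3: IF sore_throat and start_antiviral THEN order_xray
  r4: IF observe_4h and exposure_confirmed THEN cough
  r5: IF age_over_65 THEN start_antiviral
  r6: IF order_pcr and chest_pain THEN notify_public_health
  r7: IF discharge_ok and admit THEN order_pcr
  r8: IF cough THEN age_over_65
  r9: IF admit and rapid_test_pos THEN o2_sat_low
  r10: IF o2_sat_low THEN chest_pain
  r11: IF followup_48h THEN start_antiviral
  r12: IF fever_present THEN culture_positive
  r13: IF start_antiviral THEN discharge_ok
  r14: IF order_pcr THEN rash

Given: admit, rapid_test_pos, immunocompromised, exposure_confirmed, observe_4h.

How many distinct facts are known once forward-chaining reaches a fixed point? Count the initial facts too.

[1] r2 [IF exposure_confirmed and immunocompromised THEN isolate]; r4 [IF observe_4h and exposure_confirmed THEN cough]; r9 [IF admit and rapid_test_pos THEN o2_sat_low]. ⇒ new: isolate, cough, o2_sat_low.
[2] r8 [IF cough THEN age_over_65]; r10 [IF o2_sat_low THEN chest_pain]. ⇒ new: age_over_65, chest_pain.
[3] r5 [IF age_over_65 THEN start_antiviral]. ⇒ new: start_antiviral.
[4] r13 [IF start_antiviral THEN discharge_ok]. ⇒ new: discharge_ok.
[5] r7 [IF discharge_ok and admit THEN order_pcr]. ⇒ new: order_pcr.
[6] r6 [IF order_pcr and chest_pain THEN notify_public_health]; r14 [IF order_pcr THEN rash]. ⇒ new: notify_public_health, rash.
Closure: {admit, age_over_65, chest_pain, cough, discharge_ok, exposure_confirmed, immunocompromised, isolate, notify_public_health, o2_sat_low, observe_4h, order_pcr, rapid_test_pos, rash, start_antiviral} — 15 facts.

15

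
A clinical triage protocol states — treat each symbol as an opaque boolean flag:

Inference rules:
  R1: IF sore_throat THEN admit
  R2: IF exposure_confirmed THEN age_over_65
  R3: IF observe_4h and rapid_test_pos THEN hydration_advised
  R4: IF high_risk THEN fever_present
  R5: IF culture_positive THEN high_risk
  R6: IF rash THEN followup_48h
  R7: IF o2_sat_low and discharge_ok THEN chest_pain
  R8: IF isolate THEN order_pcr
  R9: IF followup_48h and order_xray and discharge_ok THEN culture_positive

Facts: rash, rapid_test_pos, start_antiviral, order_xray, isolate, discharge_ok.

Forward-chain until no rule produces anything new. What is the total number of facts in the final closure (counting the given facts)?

Round 1 — R6, R8, derive followup_48h, order_pcr.
Round 2 — R9, derive culture_positive.
Round 3 — R5, derive high_risk.
Round 4 — R4, derive fever_present.
Closure: {culture_positive, discharge_ok, fever_present, followup_48h, high_risk, isolate, order_pcr, order_xray, rapid_test_pos, rash, start_antiviral} — 11 facts.

11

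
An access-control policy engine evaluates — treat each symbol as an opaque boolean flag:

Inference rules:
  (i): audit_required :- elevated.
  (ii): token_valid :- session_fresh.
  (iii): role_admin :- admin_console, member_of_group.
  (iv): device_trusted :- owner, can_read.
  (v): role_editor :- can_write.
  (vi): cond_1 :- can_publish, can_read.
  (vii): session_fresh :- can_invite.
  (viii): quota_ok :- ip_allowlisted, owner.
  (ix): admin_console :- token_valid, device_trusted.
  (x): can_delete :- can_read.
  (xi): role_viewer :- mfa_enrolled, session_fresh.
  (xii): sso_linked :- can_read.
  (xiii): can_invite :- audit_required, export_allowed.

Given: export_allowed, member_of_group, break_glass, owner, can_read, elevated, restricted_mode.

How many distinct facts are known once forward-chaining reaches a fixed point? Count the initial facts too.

Round 1: (i) [audit_required :- elevated.]; (iv) [device_trusted :- owner, can_read.]; (x) [can_delete :- can_read.]; (xii) [sso_linked :- can_read.]. Adds audit_required, device_trusted, can_delete, sso_linked.
Round 2: (xiii) [can_invite :- audit_required, export_allowed.]. Adds can_invite.
Round 3: (vii) [session_fresh :- can_invite.]. Adds session_fresh.
Round 4: (ii) [token_valid :- session_fresh.]. Adds token_valid.
Round 5: (ix) [admin_console :- token_valid, device_trusted.]. Adds admin_console.
Round 6: (iii) [role_admin :- admin_console, member_of_group.]. Adds role_admin.
Closure: {admin_console, audit_required, break_glass, can_delete, can_invite, can_read, device_trusted, elevated, export_allowed, member_of_group, owner, restricted_mode, role_admin, session_fresh, sso_linked, token_valid} — 16 facts.

16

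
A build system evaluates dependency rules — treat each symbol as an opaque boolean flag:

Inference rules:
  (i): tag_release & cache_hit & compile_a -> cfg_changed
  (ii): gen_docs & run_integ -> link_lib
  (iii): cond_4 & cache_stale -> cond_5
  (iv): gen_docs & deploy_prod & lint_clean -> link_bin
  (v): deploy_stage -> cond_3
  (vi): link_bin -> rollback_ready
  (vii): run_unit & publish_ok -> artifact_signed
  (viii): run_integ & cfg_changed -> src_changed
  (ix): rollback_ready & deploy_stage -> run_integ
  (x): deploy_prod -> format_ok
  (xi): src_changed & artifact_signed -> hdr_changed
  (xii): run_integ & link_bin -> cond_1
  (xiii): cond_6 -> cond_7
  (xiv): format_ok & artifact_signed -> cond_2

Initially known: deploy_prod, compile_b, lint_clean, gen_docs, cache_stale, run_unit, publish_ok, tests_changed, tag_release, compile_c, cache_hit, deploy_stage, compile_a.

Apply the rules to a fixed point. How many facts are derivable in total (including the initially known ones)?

Round 1: (i) [tag_release & cache_hit & compile_a -> cfg_changed]; (iv) [gen_docs & deploy_prod & lint_clean -> link_bin]; (v) [deploy_stage -> cond_3]; (vii) [run_unit & publish_ok -> artifact_signed]; (x) [deploy_prod -> format_ok]. Adds cfg_changed, link_bin, cond_3, artifact_signed, format_ok.
Round 2: (vi) [link_bin -> rollback_ready]; (xiv) [format_ok & artifact_signed -> cond_2]. Adds rollback_ready, cond_2.
Round 3: (ix) [rollback_ready & deploy_stage -> run_integ]. Adds run_integ.
Round 4: (ii) [gen_docs & run_integ -> link_lib]; (viii) [run_integ & cfg_changed -> src_changed]; (xii) [run_integ & link_bin -> cond_1]. Adds link_lib, src_changed, cond_1.
Round 5: (xi) [src_changed & artifact_signed -> hdr_changed]. Adds hdr_changed.
Closure: {artifact_signed, cache_hit, cache_stale, cfg_changed, compile_a, compile_b, compile_c, cond_1, cond_2, cond_3, deploy_prod, deploy_stage, format_ok, gen_docs, hdr_changed, link_bin, link_lib, lint_clean, publish_ok, rollback_ready, run_integ, run_unit, src_changed, tag_release, tests_changed} — 25 facts.

25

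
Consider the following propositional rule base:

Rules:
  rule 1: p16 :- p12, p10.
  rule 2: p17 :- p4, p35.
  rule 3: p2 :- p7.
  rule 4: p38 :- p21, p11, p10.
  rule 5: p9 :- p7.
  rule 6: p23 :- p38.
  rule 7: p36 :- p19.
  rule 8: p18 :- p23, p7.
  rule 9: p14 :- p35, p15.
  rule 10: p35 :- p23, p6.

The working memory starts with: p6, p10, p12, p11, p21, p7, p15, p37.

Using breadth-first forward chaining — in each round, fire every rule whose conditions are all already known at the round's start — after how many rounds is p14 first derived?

Round 1 — rule 1, rule 3, rule 4, rule 5, derive p16, p2, p38, p9.
Round 2 — rule 6, derive p23.
Round 3 — rule 8, rule 10, derive p18, p35.
Round 4 — rule 9, derive p14.
p14 first appears in round 4.

4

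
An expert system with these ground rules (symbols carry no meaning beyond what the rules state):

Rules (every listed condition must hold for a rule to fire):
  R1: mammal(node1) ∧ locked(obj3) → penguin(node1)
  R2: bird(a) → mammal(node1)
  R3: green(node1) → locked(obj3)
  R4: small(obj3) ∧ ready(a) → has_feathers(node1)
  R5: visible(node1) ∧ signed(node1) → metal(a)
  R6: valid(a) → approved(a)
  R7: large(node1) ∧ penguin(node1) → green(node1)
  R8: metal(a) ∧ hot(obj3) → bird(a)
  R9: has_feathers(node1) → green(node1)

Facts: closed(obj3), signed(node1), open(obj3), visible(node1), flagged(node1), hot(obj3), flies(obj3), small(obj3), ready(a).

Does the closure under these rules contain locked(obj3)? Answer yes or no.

yes

Round 1: R4 [small(obj3) ∧ ready(a) → has_feathers(node1)]; R5 [visible(node1) ∧ signed(node1) → metal(a)]. New: has_feathers(node1), metal(a).
Round 2: R8 [metal(a) ∧ hot(obj3) → bird(a)]; R9 [has_feathers(node1) → green(node1)]. New: bird(a), green(node1).
Round 3: R2 [bird(a) → mammal(node1)]; R3 [green(node1) → locked(obj3)]. New: mammal(node1), locked(obj3).
Round 4: R1 [mammal(node1) ∧ locked(obj3) → penguin(node1)]. New: penguin(node1).
locked(obj3) appears in round 3, so it is derivable.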